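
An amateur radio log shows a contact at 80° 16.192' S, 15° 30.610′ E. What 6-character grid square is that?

JA79sr

Offset from 180°W / 90°S: lon 195.5102°, lat 9.7301°.
Field: 195.5102/20 → 9 → J, 9.7301/10 → 0 → A; chars JA.
Square: 15.5102/2 → 7, 9.7301/1 → 9; chars 79.
Subsquare: 1.5102/0.0833333 → 18 → s, 0.7301/0.0416667 → 17 → r; chars sr.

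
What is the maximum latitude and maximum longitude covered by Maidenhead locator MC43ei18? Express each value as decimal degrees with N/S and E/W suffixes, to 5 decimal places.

66.62917° S, 68.35000° E

Field M=12, C=2: +12·20° lon, +2·10° lat → SW at lon 60°, lat -70°.
Square 4, 3: +4·2° lon, +3·1° lat → SW at lon 68°, lat -67°.
Subsquare e=4, i=8: +4·0.0833333° lon, +8·0.0416667° lat → SW at lon 68.3333°, lat -66.6667°.
Extended square 1, 8: +1·0.00833333° lon, +8·0.00416667° lat → SW at lon 68.3417°, lat -66.6333°.
Cell spans 0.00833333° lon × 0.00416667° lat. NE corner is SW corner plus one full cell.
latitude 66.62917° S, longitude 68.35000° E.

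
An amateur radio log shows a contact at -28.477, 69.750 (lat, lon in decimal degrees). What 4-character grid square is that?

MG41

Shift to the Maidenhead origin (180°W, 90°S): lon 249.75, lat 61.52.
Field (20°×10°, letters A–R): 249.75/20 → 12 → M, 61.52/10 → 6 → G; chars MG.
Square (2°×1°, digits 0–9): 9.75/2 → 4, 1.52/1 → 1; chars 41.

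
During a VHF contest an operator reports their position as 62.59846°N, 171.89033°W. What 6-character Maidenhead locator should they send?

Add 180° to longitude and 90° to latitude: 8.1097, 152.5985.
Field (20°×10°, letters A–R): 8.1097/20 → 0 → A, 152.5985/10 → 15 → P; chars AP.
Square (2°×1°, digits 0–9): 8.1097/2 → 4, 2.5985/1 → 2; chars 42.
Subsquare (5′×2.5′, letters a–x): 0.1097/0.0833333 → 1 → b, 0.5985/0.0416667 → 14 → o; chars bo.

AP42bo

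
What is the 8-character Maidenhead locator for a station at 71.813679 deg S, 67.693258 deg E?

MB38ue34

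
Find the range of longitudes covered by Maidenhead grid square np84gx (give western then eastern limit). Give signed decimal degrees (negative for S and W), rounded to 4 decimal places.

Field N=13, P=15: +13·20° lon, +15·10° lat → SW at lon 80°, lat 60°.
Square 8, 4: +8·2° lon, +4·1° lat → SW at lon 96°, lat 64°.
Subsquare g=6, x=23: +6·0.0833333° lon, +23·0.0416667° lat → SW at lon 96.5°, lat 64.9583°.
Cell spans 0.0833333° lon × 0.0416667° lat.
west 96.5000, east 96.5833.

96.5000, 96.5833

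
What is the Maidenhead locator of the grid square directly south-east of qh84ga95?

QH84ha04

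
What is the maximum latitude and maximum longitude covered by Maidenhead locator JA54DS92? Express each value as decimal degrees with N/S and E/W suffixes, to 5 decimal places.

85.23750° S, 10.33333° E

Field J=9, A=0: +9·20° lon, +0·10° lat → SW at lon 0°, lat -90°.
Square 5, 4: +5·2° lon, +4·1° lat → SW at lon 10°, lat -86°.
Subsquare d=3, s=18: +3·0.0833333° lon, +18·0.0416667° lat → SW at lon 10.25°, lat -85.25°.
Extended square 9, 2: +9·0.00833333° lon, +2·0.00416667° lat → SW at lon 10.325°, lat -85.2417°.
Cell spans 0.00833333° lon × 0.00416667° lat. NE corner is SW corner plus one full cell.
latitude 85.23750° S, longitude 10.33333° E.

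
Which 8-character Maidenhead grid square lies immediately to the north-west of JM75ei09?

JM75dj90

Longitude extended square 0; −1 → -1, wraps to 9, carry into subsquare.
Longitude subsquare e = 4; −1 → 3 = d.
Latitude extended square 9; +1 → 10, wraps to 0, carry into subsquare.
Latitude subsquare i = 8; +1 → 9 = j.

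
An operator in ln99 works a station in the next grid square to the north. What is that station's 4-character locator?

LO90

Latitude square 9; +1 → 10, wraps to 0, carry into field.
Latitude field N = 13; +1 → 14 = O.
The longitude characters are unchanged.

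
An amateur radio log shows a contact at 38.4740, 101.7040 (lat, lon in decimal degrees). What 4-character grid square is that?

OM08

Offset from 180°W / 90°S: lon 281.70°, lat 128.47°.
Field: lon ⌊281.70/20⌋ = 14 → O; lat ⌊128.47/10⌋ = 12 → M.
Square: lon ⌊1.70/2⌋ = 0; lat ⌊8.47/1⌋ = 8.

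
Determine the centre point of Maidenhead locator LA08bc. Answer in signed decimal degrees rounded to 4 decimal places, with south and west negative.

-81.8958, 40.1250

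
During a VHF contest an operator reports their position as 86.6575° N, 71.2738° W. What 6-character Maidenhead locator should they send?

FR46ip

Shift to the Maidenhead origin (180°W, 90°S): lon 108.7262, lat 176.6575.
Field (20°×10°, letters A–R): 108.7262/20 → 5 → F, 176.6575/10 → 17 → R; chars FR.
Square (2°×1°, digits 0–9): 8.7262/2 → 4, 6.6575/1 → 6; chars 46.
Subsquare (5′×2.5′, letters a–x): 0.7262/0.0833333 → 8 → i, 0.6575/0.0416667 → 15 → p; chars ip.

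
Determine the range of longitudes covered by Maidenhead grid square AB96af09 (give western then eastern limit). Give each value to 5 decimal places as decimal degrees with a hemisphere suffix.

Field A=0, B=1: +0·20° lon, +1·10° lat → SW at lon -180°, lat -80°.
Square 9, 6: +9·2° lon, +6·1° lat → SW at lon -162°, lat -74°.
Subsquare a=0, f=5: +0·0.0833333° lon, +5·0.0416667° lat → SW at lon -162°, lat -73.7917°.
Extended square 0, 9: +0·0.00833333° lon, +9·0.00416667° lat → SW at lon -162°, lat -73.7542°.
Cell spans 0.00833333° lon × 0.00416667° lat.
west 162.00000° W, east 161.99167° W.

162.00000° W, 161.99167° W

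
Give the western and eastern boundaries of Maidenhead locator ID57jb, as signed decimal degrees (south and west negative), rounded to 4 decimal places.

-9.2500, -9.1667

Field I=8, D=3: +8·20° lon, +3·10° lat → SW at lon -20°, lat -60°.
Square 5, 7: +5·2° lon, +7·1° lat → SW at lon -10°, lat -53°.
Subsquare j=9, b=1: +9·0.0833333° lon, +1·0.0416667° lat → SW at lon -9.25°, lat -52.9583°.
Cell spans 0.0833333° lon × 0.0416667° lat.
west -9.2500, east -9.1667.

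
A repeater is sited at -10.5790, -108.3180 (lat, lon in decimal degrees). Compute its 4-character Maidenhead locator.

Shift to the Maidenhead origin (180°W, 90°S): lon 71.68, lat 79.42.
Field (20°×10°, letters A–R): 71.68/20 → 3 → D, 79.42/10 → 7 → H; chars DH.
Square (2°×1°, digits 0–9): 11.68/2 → 5, 9.42/1 → 9; chars 59.

DH59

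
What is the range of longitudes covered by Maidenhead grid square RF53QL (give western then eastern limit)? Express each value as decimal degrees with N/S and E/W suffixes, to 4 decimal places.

171.3333° E, 171.4167° E

Field R=17, F=5: +17·20° lon, +5·10° lat → SW at lon 160°, lat -40°.
Square 5, 3: +5·2° lon, +3·1° lat → SW at lon 170°, lat -37°.
Subsquare q=16, l=11: +16·0.0833333° lon, +11·0.0416667° lat → SW at lon 171.333°, lat -36.5417°.
Cell spans 0.0833333° lon × 0.0416667° lat.
west 171.3333° E, east 171.4167° E.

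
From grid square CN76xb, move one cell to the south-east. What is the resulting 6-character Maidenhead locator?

Longitude subsquare x = 23; +1 → 24, wraps to 0 = a, carry into square.
Longitude square 7; +1 → 8.
Latitude subsquare b = 1; −1 → 0 = a.

CN86aa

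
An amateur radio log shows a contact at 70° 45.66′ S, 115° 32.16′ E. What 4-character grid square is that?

OB79

Shift to the Maidenhead origin (180°W, 90°S): lon 295.54, lat 19.24.
Field: lon ⌊295.54/20⌋ = 14 → O; lat ⌊19.24/10⌋ = 1 → B.
Square: lon ⌊15.54/2⌋ = 7; lat ⌊9.24/1⌋ = 9.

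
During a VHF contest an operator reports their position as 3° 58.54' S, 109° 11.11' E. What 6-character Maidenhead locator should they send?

OI46oa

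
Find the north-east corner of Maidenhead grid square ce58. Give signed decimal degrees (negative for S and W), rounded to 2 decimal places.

-41.00, -128.00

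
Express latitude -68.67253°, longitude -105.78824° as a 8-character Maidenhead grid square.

DC71ch58

Add 180° to longitude and 90° to latitude: 74.21176, 21.32747.
Field (20°×10°, letters A–R): lon ⌊74.21176/20⌋ = 3 → D; lat ⌊21.32747/10⌋ = 2 → C.
Square (2°×1°, digits 0–9): lon ⌊14.21176/2⌋ = 7; lat ⌊1.32747/1⌋ = 1.
Subsquare (5′×2.5′, letters a–x): lon ⌊0.21176/0.0833333⌋ = 2 → c; lat ⌊0.32747/0.0416667⌋ = 7 → h.
Extended square (30″×15″, digits 0–9): lon ⌊0.04509/0.00833333⌋ = 5; lat ⌊0.03580/0.00416667⌋ = 8.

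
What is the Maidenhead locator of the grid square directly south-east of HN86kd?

HN86lc

Longitude subsquare k = 10; +1 → 11 = l.
Latitude subsquare d = 3; −1 → 2 = c.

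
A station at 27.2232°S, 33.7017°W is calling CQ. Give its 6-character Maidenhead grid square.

HG32ds

Add 180° to longitude and 90° to latitude: 146.2983, 62.7768.
Field (20°×10°, letters A–R): 146.2983/20 → 7 → H, 62.7768/10 → 6 → G; chars HG.
Square (2°×1°, digits 0–9): 6.2983/2 → 3, 2.7768/1 → 2; chars 32.
Subsquare (5′×2.5′, letters a–x): 0.2983/0.0833333 → 3 → d, 0.7768/0.0416667 → 18 → s; chars ds.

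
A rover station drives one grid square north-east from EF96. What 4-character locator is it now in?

FF07

Longitude square 9; +1 → 10, wraps to 0, carry into field.
Longitude field E = 4; +1 → 5 = F.
Latitude square 6; +1 → 7.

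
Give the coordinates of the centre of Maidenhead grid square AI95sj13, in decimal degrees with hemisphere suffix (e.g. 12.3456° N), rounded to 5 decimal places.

Field A=0, I=8: +0·20° lon, +8·10° lat → SW at lon -180°, lat -10°.
Square 9, 5: +9·2° lon, +5·1° lat → SW at lon -162°, lat -5°.
Subsquare s=18, j=9: +18·0.0833333° lon, +9·0.0416667° lat → SW at lon -160.5°, lat -4.625°.
Extended square 1, 3: +1·0.00833333° lon, +3·0.00416667° lat → SW at lon -160.492°, lat -4.6125°.
Cell spans 0.00833333° lon × 0.00416667° lat. Centre is SW corner plus half of each.
latitude 4.61042° S, longitude 160.48750° W.

4.61042° S, 160.48750° W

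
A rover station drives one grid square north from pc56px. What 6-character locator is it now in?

PC57pa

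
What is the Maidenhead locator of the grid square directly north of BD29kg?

Latitude subsquare g = 6; +1 → 7 = h.
The longitude characters are unchanged.

BD29kh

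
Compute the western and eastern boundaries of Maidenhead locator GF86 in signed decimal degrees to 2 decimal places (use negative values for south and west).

-44.00, -42.00

Field G=6, F=5: +6·20° lon, +5·10° lat → SW at lon -60°, lat -40°.
Square 8, 6: +8·2° lon, +6·1° lat → SW at lon -44°, lat -34°.
Cell spans 2° lon × 1° lat.
west -44.00, east -42.00.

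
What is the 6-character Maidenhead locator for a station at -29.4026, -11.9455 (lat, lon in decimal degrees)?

IG40ao

Offset from 180°W / 90°S: lon 168.0545°, lat 60.5974°.
Field (20°×10°, letters A–R): lon ⌊168.0545/20⌋ = 8 → I; lat ⌊60.5974/10⌋ = 6 → G.
Square (2°×1°, digits 0–9): lon ⌊8.0545/2⌋ = 4; lat ⌊0.5974/1⌋ = 0.
Subsquare (5′×2.5′, letters a–x): lon ⌊0.0545/0.0833333⌋ = 0 → a; lat ⌊0.5974/0.0416667⌋ = 14 → o.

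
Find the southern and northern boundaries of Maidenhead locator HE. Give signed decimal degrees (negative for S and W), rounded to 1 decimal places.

-50.0, -40.0

Field H=7, E=4: +7·20° lon, +4·10° lat → SW at lon -40°, lat -50°.
Cell spans 20° lon × 10° lat.
south -50.0, north -40.0.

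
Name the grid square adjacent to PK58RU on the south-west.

Longitude subsquare r = 17; −1 → 16 = q.
Latitude subsquare u = 20; −1 → 19 = t.

PK58qt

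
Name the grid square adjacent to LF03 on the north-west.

KF94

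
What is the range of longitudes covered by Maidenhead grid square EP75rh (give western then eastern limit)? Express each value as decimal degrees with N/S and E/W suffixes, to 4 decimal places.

84.5833° W, 84.5000° W

Field E=4, P=15: +4·20° lon, +15·10° lat → SW at lon -100°, lat 60°.
Square 7, 5: +7·2° lon, +5·1° lat → SW at lon -86°, lat 65°.
Subsquare r=17, h=7: +17·0.0833333° lon, +7·0.0416667° lat → SW at lon -84.5833°, lat 65.2917°.
Cell spans 0.0833333° lon × 0.0416667° lat.
west 84.5833° W, east 84.5000° W.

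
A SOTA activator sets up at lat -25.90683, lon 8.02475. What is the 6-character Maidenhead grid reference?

JG44ac

Offset from 180°W / 90°S: lon 188.0248°, lat 64.0932°.
Field (20°×10°, letters A–R): lon ⌊188.0248/20⌋ = 9 → J; lat ⌊64.0932/10⌋ = 6 → G.
Square (2°×1°, digits 0–9): lon ⌊8.0248/2⌋ = 4; lat ⌊4.0932/1⌋ = 4.
Subsquare (5′×2.5′, letters a–x): lon ⌊0.0248/0.0833333⌋ = 0 → a; lat ⌊0.0932/0.0416667⌋ = 2 → c.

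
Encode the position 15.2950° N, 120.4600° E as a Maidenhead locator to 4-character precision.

Shift to the Maidenhead origin (180°W, 90°S): lon 300.46, lat 105.30.
Field (20°×10°, letters A–R): lon ⌊300.46/20⌋ = 15 → P; lat ⌊105.30/10⌋ = 10 → K.
Square (2°×1°, digits 0–9): lon ⌊0.46/2⌋ = 0; lat ⌊5.30/1⌋ = 5.

PK05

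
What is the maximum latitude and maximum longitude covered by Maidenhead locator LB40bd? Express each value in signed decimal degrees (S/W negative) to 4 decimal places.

Field L=11, B=1: +11·20° lon, +1·10° lat → SW at lon 40°, lat -80°.
Square 4, 0: +4·2° lon, +0·1° lat → SW at lon 48°, lat -80°.
Subsquare b=1, d=3: +1·0.0833333° lon, +3·0.0416667° lat → SW at lon 48.0833°, lat -79.875°.
Cell spans 0.0833333° lon × 0.0416667° lat. NE corner is SW corner plus one full cell.
latitude -79.8333, longitude 48.1667.

-79.8333, 48.1667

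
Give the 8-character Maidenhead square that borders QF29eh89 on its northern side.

Latitude extended square 9; +1 → 10, wraps to 0, carry into subsquare.
Latitude subsquare h = 7; +1 → 8 = i.
The longitude characters are unchanged.

QF29ei80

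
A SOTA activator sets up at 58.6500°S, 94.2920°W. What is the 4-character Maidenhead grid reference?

Shift to the Maidenhead origin (180°W, 90°S): lon 85.71, lat 31.35.
Field: 85.71/20 → 4 → E, 31.35/10 → 3 → D; chars ED.
Square: 5.71/2 → 2, 1.35/1 → 1; chars 21.

ED21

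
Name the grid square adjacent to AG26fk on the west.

Longitude subsquare f = 5; −1 → 4 = e.
The latitude characters are unchanged.

AG26ek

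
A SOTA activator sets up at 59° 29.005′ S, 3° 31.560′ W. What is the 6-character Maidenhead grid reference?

Add 180° to longitude and 90° to latitude: 176.4740, 30.5166.
Field: lon ⌊176.4740/20⌋ = 8 → I; lat ⌊30.5166/10⌋ = 3 → D.
Square: lon ⌊16.4740/2⌋ = 8; lat ⌊0.5166/1⌋ = 0.
Subsquare: lon ⌊0.4740/0.0833333⌋ = 5 → f; lat ⌊0.5166/0.0416667⌋ = 12 → m.

ID80fm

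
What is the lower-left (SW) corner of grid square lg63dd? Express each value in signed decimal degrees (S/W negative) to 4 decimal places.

-26.8750, 52.2500

Field L=11, G=6: +11·20° lon, +6·10° lat → SW at lon 40°, lat -30°.
Square 6, 3: +6·2° lon, +3·1° lat → SW at lon 52°, lat -27°.
Subsquare d=3, d=3: +3·0.0833333° lon, +3·0.0416667° lat → SW at lon 52.25°, lat -26.875°.
latitude -26.8750, longitude 52.2500.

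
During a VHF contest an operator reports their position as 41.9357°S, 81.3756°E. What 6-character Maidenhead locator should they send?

NE08qb

Offset from 180°W / 90°S: lon 261.3756°, lat 48.0643°.
Field (20°×10°, letters A–R): 261.3756/20 → 13 → N, 48.0643/10 → 4 → E; chars NE.
Square (2°×1°, digits 0–9): 1.3756/2 → 0, 8.0643/1 → 8; chars 08.
Subsquare (5′×2.5′, letters a–x): 1.3756/0.0833333 → 16 → q, 0.0643/0.0416667 → 1 → b; chars qb.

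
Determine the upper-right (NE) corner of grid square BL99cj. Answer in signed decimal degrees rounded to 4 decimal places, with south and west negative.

29.4167, -141.7500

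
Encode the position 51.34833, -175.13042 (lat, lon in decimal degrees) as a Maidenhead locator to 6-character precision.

Offset from 180°W / 90°S: lon 4.8696°, lat 141.3483°.
Field: lon ⌊4.8696/20⌋ = 0 → A; lat ⌊141.3483/10⌋ = 14 → O.
Square: lon ⌊4.8696/2⌋ = 2; lat ⌊1.3483/1⌋ = 1.
Subsquare: lon ⌊0.8696/0.0833333⌋ = 10 → k; lat ⌊0.3483/0.0416667⌋ = 8 → i.

AO21ki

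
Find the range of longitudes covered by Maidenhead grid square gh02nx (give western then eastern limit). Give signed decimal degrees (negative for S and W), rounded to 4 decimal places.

-58.9167, -58.8333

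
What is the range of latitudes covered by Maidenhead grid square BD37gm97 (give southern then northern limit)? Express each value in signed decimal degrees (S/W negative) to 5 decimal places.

Field B=1, D=3: +1·20° lon, +3·10° lat → SW at lon -160°, lat -60°.
Square 3, 7: +3·2° lon, +7·1° lat → SW at lon -154°, lat -53°.
Subsquare g=6, m=12: +6·0.0833333° lon, +12·0.0416667° lat → SW at lon -153.5°, lat -52.5°.
Extended square 9, 7: +9·0.00833333° lon, +7·0.00416667° lat → SW at lon -153.425°, lat -52.4708°.
Cell spans 0.00833333° lon × 0.00416667° lat.
south -52.47083, north -52.46667.

-52.47083, -52.46667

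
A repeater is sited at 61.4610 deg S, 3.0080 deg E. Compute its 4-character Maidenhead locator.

JC18

Add 180° to longitude and 90° to latitude: 183.01, 28.54.
Field (20°×10°, letters A–R): lon ⌊183.01/20⌋ = 9 → J; lat ⌊28.54/10⌋ = 2 → C.
Square (2°×1°, digits 0–9): lon ⌊3.01/2⌋ = 1; lat ⌊8.54/1⌋ = 8.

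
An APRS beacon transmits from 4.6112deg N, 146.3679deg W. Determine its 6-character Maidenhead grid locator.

BJ64to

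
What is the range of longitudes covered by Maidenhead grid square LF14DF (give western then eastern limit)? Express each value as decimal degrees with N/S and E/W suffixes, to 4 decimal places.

Field L=11, F=5: +11·20° lon, +5·10° lat → SW at lon 40°, lat -40°.
Square 1, 4: +1·2° lon, +4·1° lat → SW at lon 42°, lat -36°.
Subsquare d=3, f=5: +3·0.0833333° lon, +5·0.0416667° lat → SW at lon 42.25°, lat -35.7917°.
Cell spans 0.0833333° lon × 0.0416667° lat.
west 42.2500° E, east 42.3333° E.

42.2500° E, 42.3333° E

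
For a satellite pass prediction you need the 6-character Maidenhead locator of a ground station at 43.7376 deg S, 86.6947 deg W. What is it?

EE66pg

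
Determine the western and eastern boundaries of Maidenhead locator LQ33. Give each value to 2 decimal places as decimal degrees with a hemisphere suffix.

Field L=11, Q=16: +11·20° lon, +16·10° lat → SW at lon 40°, lat 70°.
Square 3, 3: +3·2° lon, +3·1° lat → SW at lon 46°, lat 73°.
Cell spans 2° lon × 1° lat.
west 46.00° E, east 48.00° E.

46.00° E, 48.00° E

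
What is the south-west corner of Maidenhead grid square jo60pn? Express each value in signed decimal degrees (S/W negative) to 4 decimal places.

50.5417, 13.2500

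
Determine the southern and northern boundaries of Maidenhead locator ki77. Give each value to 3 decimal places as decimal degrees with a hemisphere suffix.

3.000° S, 2.000° S

Field K=10, I=8: +10·20° lon, +8·10° lat → SW at lon 20°, lat -10°.
Square 7, 7: +7·2° lon, +7·1° lat → SW at lon 34°, lat -3°.
Cell spans 2° lon × 1° lat.
south 3.000° S, north 2.000° S.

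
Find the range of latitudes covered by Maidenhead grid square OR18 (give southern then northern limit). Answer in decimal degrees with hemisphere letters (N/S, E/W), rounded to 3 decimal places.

88.000° N, 89.000° N

Field O=14, R=17: +14·20° lon, +17·10° lat → SW at lon 100°, lat 80°.
Square 1, 8: +1·2° lon, +8·1° lat → SW at lon 102°, lat 88°.
Cell spans 2° lon × 1° lat.
south 88.000° N, north 89.000° N.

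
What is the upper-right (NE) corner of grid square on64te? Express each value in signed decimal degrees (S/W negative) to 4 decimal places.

Field O=14, N=13: +14·20° lon, +13·10° lat → SW at lon 100°, lat 40°.
Square 6, 4: +6·2° lon, +4·1° lat → SW at lon 112°, lat 44°.
Subsquare t=19, e=4: +19·0.0833333° lon, +4·0.0416667° lat → SW at lon 113.583°, lat 44.1667°.
Cell spans 0.0833333° lon × 0.0416667° lat. NE corner is SW corner plus one full cell.
latitude 44.2083, longitude 113.6667.

44.2083, 113.6667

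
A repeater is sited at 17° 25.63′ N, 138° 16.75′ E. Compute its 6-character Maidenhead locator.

PK97dk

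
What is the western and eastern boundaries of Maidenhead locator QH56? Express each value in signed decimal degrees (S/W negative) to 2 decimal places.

150.00, 152.00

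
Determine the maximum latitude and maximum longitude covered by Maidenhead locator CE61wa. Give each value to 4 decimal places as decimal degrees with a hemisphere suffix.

48.9583° S, 126.0833° W

Field C=2, E=4: +2·20° lon, +4·10° lat → SW at lon -140°, lat -50°.
Square 6, 1: +6·2° lon, +1·1° lat → SW at lon -128°, lat -49°.
Subsquare w=22, a=0: +22·0.0833333° lon, +0·0.0416667° lat → SW at lon -126.167°, lat -49°.
Cell spans 0.0833333° lon × 0.0416667° lat. NE corner is SW corner plus one full cell.
latitude 48.9583° S, longitude 126.0833° W.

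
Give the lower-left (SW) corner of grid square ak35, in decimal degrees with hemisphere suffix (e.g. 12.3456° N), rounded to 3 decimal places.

15.000° N, 174.000° W

Field A=0, K=10: +0·20° lon, +10·10° lat → SW at lon -180°, lat 10°.
Square 3, 5: +3·2° lon, +5·1° lat → SW at lon -174°, lat 15°.
latitude 15.000° N, longitude 174.000° W.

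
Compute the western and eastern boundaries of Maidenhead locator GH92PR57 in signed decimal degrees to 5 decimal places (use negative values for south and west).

-40.70833, -40.70000

Field G=6, H=7: +6·20° lon, +7·10° lat → SW at lon -60°, lat -20°.
Square 9, 2: +9·2° lon, +2·1° lat → SW at lon -42°, lat -18°.
Subsquare p=15, r=17: +15·0.0833333° lon, +17·0.0416667° lat → SW at lon -40.75°, lat -17.2917°.
Extended square 5, 7: +5·0.00833333° lon, +7·0.00416667° lat → SW at lon -40.7083°, lat -17.2625°.
Cell spans 0.00833333° lon × 0.00416667° lat.
west -40.70833, east -40.70000.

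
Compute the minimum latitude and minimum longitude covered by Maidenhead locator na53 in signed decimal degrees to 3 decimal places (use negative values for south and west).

Field N=13, A=0: +13·20° lon, +0·10° lat → SW at lon 80°, lat -90°.
Square 5, 3: +5·2° lon, +3·1° lat → SW at lon 90°, lat -87°.
latitude -87.000, longitude 90.000.

-87.000, 90.000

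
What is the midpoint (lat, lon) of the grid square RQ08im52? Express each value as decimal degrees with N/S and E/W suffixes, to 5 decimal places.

78.51042° N, 160.71250° E

Field R=17, Q=16: +17·20° lon, +16·10° lat → SW at lon 160°, lat 70°.
Square 0, 8: +0·2° lon, +8·1° lat → SW at lon 160°, lat 78°.
Subsquare i=8, m=12: +8·0.0833333° lon, +12·0.0416667° lat → SW at lon 160.667°, lat 78.5°.
Extended square 5, 2: +5·0.00833333° lon, +2·0.00416667° lat → SW at lon 160.708°, lat 78.5083°.
Cell spans 0.00833333° lon × 0.00416667° lat. Centre is SW corner plus half of each.
latitude 78.51042° N, longitude 160.71250° E.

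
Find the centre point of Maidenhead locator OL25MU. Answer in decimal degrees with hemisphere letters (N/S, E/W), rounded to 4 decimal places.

Field O=14, L=11: +14·20° lon, +11·10° lat → SW at lon 100°, lat 20°.
Square 2, 5: +2·2° lon, +5·1° lat → SW at lon 104°, lat 25°.
Subsquare m=12, u=20: +12·0.0833333° lon, +20·0.0416667° lat → SW at lon 105°, lat 25.8333°.
Cell spans 0.0833333° lon × 0.0416667° lat. Centre is SW corner plus half of each.
latitude 25.8542° N, longitude 105.0417° E.

25.8542° N, 105.0417° E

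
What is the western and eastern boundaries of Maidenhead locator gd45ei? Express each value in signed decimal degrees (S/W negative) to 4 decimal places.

-51.6667, -51.5833

Field G=6, D=3: +6·20° lon, +3·10° lat → SW at lon -60°, lat -60°.
Square 4, 5: +4·2° lon, +5·1° lat → SW at lon -52°, lat -55°.
Subsquare e=4, i=8: +4·0.0833333° lon, +8·0.0416667° lat → SW at lon -51.6667°, lat -54.6667°.
Cell spans 0.0833333° lon × 0.0416667° lat.
west -51.6667, east -51.5833.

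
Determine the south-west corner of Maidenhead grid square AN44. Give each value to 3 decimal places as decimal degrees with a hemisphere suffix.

Field A=0, N=13: +0·20° lon, +13·10° lat → SW at lon -180°, lat 40°.
Square 4, 4: +4·2° lon, +4·1° lat → SW at lon -172°, lat 44°.
latitude 44.000° N, longitude 172.000° W.

44.000° N, 172.000° W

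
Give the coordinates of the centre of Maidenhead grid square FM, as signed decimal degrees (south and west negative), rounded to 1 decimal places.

Field F=5, M=12: +5·20° lon, +12·10° lat → SW at lon -80°, lat 30°.
Cell spans 20° lon × 10° lat. Centre is SW corner plus half of each.
latitude 35.0, longitude -70.0.

35.0, -70.0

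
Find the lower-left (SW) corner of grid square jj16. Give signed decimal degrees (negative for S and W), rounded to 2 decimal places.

6.00, 2.00

Field J=9, J=9: +9·20° lon, +9·10° lat → SW at lon 0°, lat 0°.
Square 1, 6: +1·2° lon, +6·1° lat → SW at lon 2°, lat 6°.
latitude 6.00, longitude 2.00.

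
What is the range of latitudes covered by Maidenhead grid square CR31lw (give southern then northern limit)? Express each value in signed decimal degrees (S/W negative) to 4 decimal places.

81.9167, 81.9583

Field C=2, R=17: +2·20° lon, +17·10° lat → SW at lon -140°, lat 80°.
Square 3, 1: +3·2° lon, +1·1° lat → SW at lon -134°, lat 81°.
Subsquare l=11, w=22: +11·0.0833333° lon, +22·0.0416667° lat → SW at lon -133.083°, lat 81.9167°.
Cell spans 0.0833333° lon × 0.0416667° lat.
south 81.9167, north 81.9583.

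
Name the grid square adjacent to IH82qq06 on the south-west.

Longitude extended square 0; −1 → -1, wraps to 9, carry into subsquare.
Longitude subsquare q = 16; −1 → 15 = p.
Latitude extended square 6; −1 → 5.

IH82pq95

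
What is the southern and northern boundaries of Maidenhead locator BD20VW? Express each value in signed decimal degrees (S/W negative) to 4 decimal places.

Field B=1, D=3: +1·20° lon, +3·10° lat → SW at lon -160°, lat -60°.
Square 2, 0: +2·2° lon, +0·1° lat → SW at lon -156°, lat -60°.
Subsquare v=21, w=22: +21·0.0833333° lon, +22·0.0416667° lat → SW at lon -154.25°, lat -59.0833°.
Cell spans 0.0833333° lon × 0.0416667° lat.
south -59.0833, north -59.0417.

-59.0833, -59.0417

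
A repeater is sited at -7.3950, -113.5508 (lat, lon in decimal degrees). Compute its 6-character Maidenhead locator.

DI32fo

Offset from 180°W / 90°S: lon 66.4492°, lat 82.6050°.
Field: 66.4492/20 → 3 → D, 82.6050/10 → 8 → I; chars DI.
Square: 6.4492/2 → 3, 2.6050/1 → 2; chars 32.
Subsquare: 0.4492/0.0833333 → 5 → f, 0.6050/0.0416667 → 14 → o; chars fo.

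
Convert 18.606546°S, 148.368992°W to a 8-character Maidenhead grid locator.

BH51tj54

Add 180° to longitude and 90° to latitude: 31.63101, 71.39345.
Field: 31.63101/20 → 1 → B, 71.39345/10 → 7 → H; chars BH.
Square: 11.63101/2 → 5, 1.39345/1 → 1; chars 51.
Subsquare: 1.63101/0.0833333 → 19 → t, 0.39345/0.0416667 → 9 → j; chars tj.
Extended square: 0.04767/0.00833333 → 5, 0.01845/0.00416667 → 4; chars 54.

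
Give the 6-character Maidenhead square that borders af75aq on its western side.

AF65xq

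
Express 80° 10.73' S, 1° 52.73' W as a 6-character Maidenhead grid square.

IA99bt

Add 180° to longitude and 90° to latitude: 178.1212, 9.8212.
Field (20°×10°, letters A–R): 178.1212/20 → 8 → I, 9.8212/10 → 0 → A; chars IA.
Square (2°×1°, digits 0–9): 18.1212/2 → 9, 9.8212/1 → 9; chars 99.
Subsquare (5′×2.5′, letters a–x): 0.1212/0.0833333 → 1 → b, 0.8212/0.0416667 → 19 → t; chars bt.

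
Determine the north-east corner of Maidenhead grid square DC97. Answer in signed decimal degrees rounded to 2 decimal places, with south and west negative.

Field D=3, C=2: +3·20° lon, +2·10° lat → SW at lon -120°, lat -70°.
Square 9, 7: +9·2° lon, +7·1° lat → SW at lon -102°, lat -63°.
Cell spans 2° lon × 1° lat. NE corner is SW corner plus one full cell.
latitude -62.00, longitude -100.00.

-62.00, -100.00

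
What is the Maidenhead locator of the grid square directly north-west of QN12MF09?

QN12lg90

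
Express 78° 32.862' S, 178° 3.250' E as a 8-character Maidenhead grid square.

RB91ak68

Shift to the Maidenhead origin (180°W, 90°S): lon 358.05417, lat 11.45230.
Field: 358.05417/20 → 17 → R, 11.45230/10 → 1 → B; chars RB.
Square: 18.05417/2 → 9, 1.45230/1 → 1; chars 91.
Subsquare: 0.05417/0.0833333 → 0 → a, 0.45230/0.0416667 → 10 → k; chars ak.
Extended square: 0.05417/0.00833333 → 6, 0.03563/0.00416667 → 8; chars 68.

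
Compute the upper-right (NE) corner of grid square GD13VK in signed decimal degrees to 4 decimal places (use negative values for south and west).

-56.5417, -56.1667

Field G=6, D=3: +6·20° lon, +3·10° lat → SW at lon -60°, lat -60°.
Square 1, 3: +1·2° lon, +3·1° lat → SW at lon -58°, lat -57°.
Subsquare v=21, k=10: +21·0.0833333° lon, +10·0.0416667° lat → SW at lon -56.25°, lat -56.5833°.
Cell spans 0.0833333° lon × 0.0416667° lat. NE corner is SW corner plus one full cell.
latitude -56.5417, longitude -56.1667.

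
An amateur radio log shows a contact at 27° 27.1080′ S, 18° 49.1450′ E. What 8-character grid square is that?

JG92jn81

Add 180° to longitude and 90° to latitude: 198.81908, 62.54820.
Field: lon ⌊198.81908/20⌋ = 9 → J; lat ⌊62.54820/10⌋ = 6 → G.
Square: lon ⌊18.81908/2⌋ = 9; lat ⌊2.54820/1⌋ = 2.
Subsquare: lon ⌊0.81908/0.0833333⌋ = 9 → j; lat ⌊0.54820/0.0416667⌋ = 13 → n.
Extended square: lon ⌊0.06908/0.00833333⌋ = 8; lat ⌊0.00653/0.00416667⌋ = 1.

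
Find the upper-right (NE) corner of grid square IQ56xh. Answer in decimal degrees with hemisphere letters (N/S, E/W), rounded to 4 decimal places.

76.3333° N, 8.0000° W

Field I=8, Q=16: +8·20° lon, +16·10° lat → SW at lon -20°, lat 70°.
Square 5, 6: +5·2° lon, +6·1° lat → SW at lon -10°, lat 76°.
Subsquare x=23, h=7: +23·0.0833333° lon, +7·0.0416667° lat → SW at lon -8.08333°, lat 76.2917°.
Cell spans 0.0833333° lon × 0.0416667° lat. NE corner is SW corner plus one full cell.
latitude 76.3333° N, longitude 8.0000° W.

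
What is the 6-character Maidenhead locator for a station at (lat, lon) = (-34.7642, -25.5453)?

Offset from 180°W / 90°S: lon 154.4547°, lat 55.2358°.
Field (20°×10°, letters A–R): 154.4547/20 → 7 → H, 55.2358/10 → 5 → F; chars HF.
Square (2°×1°, digits 0–9): 14.4547/2 → 7, 5.2358/1 → 5; chars 75.
Subsquare (5′×2.5′, letters a–x): 0.4547/0.0833333 → 5 → f, 0.2358/0.0416667 → 5 → f; chars ff.

HF75ff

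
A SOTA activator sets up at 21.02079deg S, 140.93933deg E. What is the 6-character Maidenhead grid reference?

Shift to the Maidenhead origin (180°W, 90°S): lon 320.9393, lat 68.9792.
Field: lon ⌊320.9393/20⌋ = 16 → Q; lat ⌊68.9792/10⌋ = 6 → G.
Square: lon ⌊0.9393/2⌋ = 0; lat ⌊8.9792/1⌋ = 8.
Subsquare: lon ⌊0.9393/0.0833333⌋ = 11 → l; lat ⌊0.9792/0.0416667⌋ = 23 → x.

QG08lx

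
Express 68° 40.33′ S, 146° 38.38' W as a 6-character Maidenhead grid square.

BC61qh

Offset from 180°W / 90°S: lon 33.3603°, lat 21.3278°.
Field: lon ⌊33.3603/20⌋ = 1 → B; lat ⌊21.3278/10⌋ = 2 → C.
Square: lon ⌊13.3603/2⌋ = 6; lat ⌊1.3278/1⌋ = 1.
Subsquare: lon ⌊1.3603/0.0833333⌋ = 16 → q; lat ⌊0.3278/0.0416667⌋ = 7 → h.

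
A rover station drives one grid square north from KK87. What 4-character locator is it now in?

KK88

Latitude square 7; +1 → 8.
The longitude characters are unchanged.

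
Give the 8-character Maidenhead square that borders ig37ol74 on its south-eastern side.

Longitude extended square 7; +1 → 8.
Latitude extended square 4; −1 → 3.

IG37ol83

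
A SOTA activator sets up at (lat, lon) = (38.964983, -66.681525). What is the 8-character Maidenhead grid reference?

FM68px81

Shift to the Maidenhead origin (180°W, 90°S): lon 113.31848, lat 128.96498.
Field: lon ⌊113.31848/20⌋ = 5 → F; lat ⌊128.96498/10⌋ = 12 → M.
Square: lon ⌊13.31848/2⌋ = 6; lat ⌊8.96498/1⌋ = 8.
Subsquare: lon ⌊1.31848/0.0833333⌋ = 15 → p; lat ⌊0.96498/0.0416667⌋ = 23 → x.
Extended square: lon ⌊0.06848/0.00833333⌋ = 8; lat ⌊0.00665/0.00416667⌋ = 1.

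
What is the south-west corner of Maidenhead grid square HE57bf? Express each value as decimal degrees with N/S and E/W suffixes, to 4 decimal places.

42.7917° S, 29.9167° W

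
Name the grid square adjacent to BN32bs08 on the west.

BN32as98

Longitude extended square 0; −1 → -1, wraps to 9, carry into subsquare.
Longitude subsquare b = 1; −1 → 0 = a.
The latitude characters are unchanged.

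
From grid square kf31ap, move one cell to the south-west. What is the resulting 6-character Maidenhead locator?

KF21xo

Longitude subsquare a = 0; −1 → -1, wraps to 23 = x, carry into square.
Longitude square 3; −1 → 2.
Latitude subsquare p = 15; −1 → 14 = o.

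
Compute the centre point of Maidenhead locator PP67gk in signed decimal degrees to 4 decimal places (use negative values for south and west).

67.4375, 132.5417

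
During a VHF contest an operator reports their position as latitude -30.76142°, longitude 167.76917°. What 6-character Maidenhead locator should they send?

RF39vf

Offset from 180°W / 90°S: lon 347.7692°, lat 59.2386°.
Field (20°×10°, letters A–R): lon ⌊347.7692/20⌋ = 17 → R; lat ⌊59.2386/10⌋ = 5 → F.
Square (2°×1°, digits 0–9): lon ⌊7.7692/2⌋ = 3; lat ⌊9.2386/1⌋ = 9.
Subsquare (5′×2.5′, letters a–x): lon ⌊1.7692/0.0833333⌋ = 21 → v; lat ⌊0.2386/0.0416667⌋ = 5 → f.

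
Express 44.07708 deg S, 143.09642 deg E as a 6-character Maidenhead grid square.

Shift to the Maidenhead origin (180°W, 90°S): lon 323.0964, lat 45.9229.
Field: lon ⌊323.0964/20⌋ = 16 → Q; lat ⌊45.9229/10⌋ = 4 → E.
Square: lon ⌊3.0964/2⌋ = 1; lat ⌊5.9229/1⌋ = 5.
Subsquare: lon ⌊1.0964/0.0833333⌋ = 13 → n; lat ⌊0.9229/0.0416667⌋ = 22 → w.

QE15nw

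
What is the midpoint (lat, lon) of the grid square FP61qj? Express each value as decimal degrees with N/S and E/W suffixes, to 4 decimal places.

61.3958° N, 66.6250° W

Field F=5, P=15: +5·20° lon, +15·10° lat → SW at lon -80°, lat 60°.
Square 6, 1: +6·2° lon, +1·1° lat → SW at lon -68°, lat 61°.
Subsquare q=16, j=9: +16·0.0833333° lon, +9·0.0416667° lat → SW at lon -66.6667°, lat 61.375°.
Cell spans 0.0833333° lon × 0.0416667° lat. Centre is SW corner plus half of each.
latitude 61.3958° N, longitude 66.6250° W.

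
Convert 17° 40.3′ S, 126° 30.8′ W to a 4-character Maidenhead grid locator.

CH62

Offset from 180°W / 90°S: lon 53.49°, lat 72.33°.
Field: 53.49/20 → 2 → C, 72.33/10 → 7 → H; chars CH.
Square: 13.49/2 → 6, 2.33/1 → 2; chars 62.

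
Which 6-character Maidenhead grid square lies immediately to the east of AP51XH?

AP61ah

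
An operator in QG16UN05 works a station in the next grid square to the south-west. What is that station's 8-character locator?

QG16tn94

Longitude extended square 0; −1 → -1, wraps to 9, carry into subsquare.
Longitude subsquare u = 20; −1 → 19 = t.
Latitude extended square 5; −1 → 4.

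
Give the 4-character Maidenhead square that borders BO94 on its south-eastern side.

Longitude square 9; +1 → 10, wraps to 0, carry into field.
Longitude field B = 1; +1 → 2 = C.
Latitude square 4; −1 → 3.

CO03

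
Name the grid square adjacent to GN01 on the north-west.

Longitude square 0; −1 → -1, wraps to 9, carry into field.
Longitude field G = 6; −1 → 5 = F.
Latitude square 1; +1 → 2.

FN92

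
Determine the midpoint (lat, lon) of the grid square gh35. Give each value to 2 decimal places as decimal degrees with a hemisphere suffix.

14.50° S, 53.00° W

Field G=6, H=7: +6·20° lon, +7·10° lat → SW at lon -60°, lat -20°.
Square 3, 5: +3·2° lon, +5·1° lat → SW at lon -54°, lat -15°.
Cell spans 2° lon × 1° lat. Centre is SW corner plus half of each.
latitude 14.50° S, longitude 53.00° W.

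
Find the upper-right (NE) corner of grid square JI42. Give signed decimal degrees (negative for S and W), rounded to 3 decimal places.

Field J=9, I=8: +9·20° lon, +8·10° lat → SW at lon 0°, lat -10°.
Square 4, 2: +4·2° lon, +2·1° lat → SW at lon 8°, lat -8°.
Cell spans 2° lon × 1° lat. NE corner is SW corner plus one full cell.
latitude -7.000, longitude 10.000.

-7.000, 10.000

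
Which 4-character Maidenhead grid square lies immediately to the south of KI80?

KH89

Latitude square 0; −1 → -1, wraps to 9, carry into field.
Latitude field I = 8; −1 → 7 = H.
The longitude characters are unchanged.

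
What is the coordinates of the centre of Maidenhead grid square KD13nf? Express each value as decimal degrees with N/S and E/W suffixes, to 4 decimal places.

56.7708° S, 23.1250° E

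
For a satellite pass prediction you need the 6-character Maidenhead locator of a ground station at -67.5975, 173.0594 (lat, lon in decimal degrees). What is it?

Shift to the Maidenhead origin (180°W, 90°S): lon 353.0594, lat 22.4025.
Field: lon ⌊353.0594/20⌋ = 17 → R; lat ⌊22.4025/10⌋ = 2 → C.
Square: lon ⌊13.0594/2⌋ = 6; lat ⌊2.4025/1⌋ = 2.
Subsquare: lon ⌊1.0594/0.0833333⌋ = 12 → m; lat ⌊0.4025/0.0416667⌋ = 9 → j.

RC62mj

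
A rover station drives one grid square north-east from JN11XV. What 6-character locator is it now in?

Longitude subsquare x = 23; +1 → 24, wraps to 0 = a, carry into square.
Longitude square 1; +1 → 2.
Latitude subsquare v = 21; +1 → 22 = w.

JN21aw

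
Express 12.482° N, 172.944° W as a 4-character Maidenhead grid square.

Shift to the Maidenhead origin (180°W, 90°S): lon 7.06, lat 102.48.
Field: 7.06/20 → 0 → A, 102.48/10 → 10 → K; chars AK.
Square: 7.06/2 → 3, 2.48/1 → 2; chars 32.

AK32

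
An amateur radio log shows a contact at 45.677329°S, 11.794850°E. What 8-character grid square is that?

JE54vh57

Offset from 180°W / 90°S: lon 191.79485°, lat 44.32267°.
Field: lon ⌊191.79485/20⌋ = 9 → J; lat ⌊44.32267/10⌋ = 4 → E.
Square: lon ⌊11.79485/2⌋ = 5; lat ⌊4.32267/1⌋ = 4.
Subsquare: lon ⌊1.79485/0.0833333⌋ = 21 → v; lat ⌊0.32267/0.0416667⌋ = 7 → h.
Extended square: lon ⌊0.04485/0.00833333⌋ = 5; lat ⌊0.03100/0.00416667⌋ = 7.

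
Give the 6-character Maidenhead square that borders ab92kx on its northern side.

Latitude subsquare x = 23; +1 → 24, wraps to 0 = a, carry into square.
Latitude square 2; +1 → 3.
The longitude characters are unchanged.

AB93ka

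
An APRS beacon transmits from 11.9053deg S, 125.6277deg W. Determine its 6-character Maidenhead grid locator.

Offset from 180°W / 90°S: lon 54.3723°, lat 78.0947°.
Field: 54.3723/20 → 2 → C, 78.0947/10 → 7 → H; chars CH.
Square: 14.3723/2 → 7, 8.0947/1 → 8; chars 78.
Subsquare: 0.3723/0.0833333 → 4 → e, 0.0947/0.0416667 → 2 → c; chars ec.

CH78ec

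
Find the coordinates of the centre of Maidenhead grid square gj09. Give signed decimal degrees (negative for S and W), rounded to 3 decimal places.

9.500, -59.000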